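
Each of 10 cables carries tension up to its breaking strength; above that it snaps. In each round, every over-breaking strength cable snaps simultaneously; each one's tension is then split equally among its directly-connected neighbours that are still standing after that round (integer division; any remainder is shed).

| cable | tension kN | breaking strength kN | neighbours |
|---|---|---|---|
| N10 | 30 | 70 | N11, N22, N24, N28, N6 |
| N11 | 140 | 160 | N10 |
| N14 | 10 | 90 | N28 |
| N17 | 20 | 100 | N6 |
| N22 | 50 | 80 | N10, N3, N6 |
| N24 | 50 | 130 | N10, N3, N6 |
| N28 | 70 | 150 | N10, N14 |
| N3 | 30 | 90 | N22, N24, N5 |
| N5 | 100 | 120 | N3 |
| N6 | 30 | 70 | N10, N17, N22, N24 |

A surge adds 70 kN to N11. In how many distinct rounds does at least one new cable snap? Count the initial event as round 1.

Round 1 — N11 at 210 > 160. N11 snaps.
  N11 sheds 210 kN to N10: 210 each.
    N10: 30+210 = 240 > 70
Round 2 — N10 snaps.
  N10 sheds 240 kN to N22, N24, N28, N6: 60 each.
    N22: 50+60 = 110 > 80
    N24: 50+60 = 110 ≤ 130
    N28: 70+60 = 130 ≤ 150
    N6: 30+60 = 90 > 70
Round 3 — N22, N6 snap.
  N22 sheds 110 kN to N3: 110 each.
    N3: 30+110 = 140 > 90
  N6 sheds 90 kN to N17, N24: 45 each.
    N17: 20+45 = 65 ≤ 100
    N24: 110+45 = 155 > 130
Round 4 — N24, N3 snap.
  N24 sheds 155 kN: no online neighbours, lost.
  N3 sheds 140 kN to N5: 140 each.
    N5: 100+140 = 240 > 120
Round 5 — N5 snaps.
  N5 sheds 240 kN: no online neighbours, lost.
No further breaks.

5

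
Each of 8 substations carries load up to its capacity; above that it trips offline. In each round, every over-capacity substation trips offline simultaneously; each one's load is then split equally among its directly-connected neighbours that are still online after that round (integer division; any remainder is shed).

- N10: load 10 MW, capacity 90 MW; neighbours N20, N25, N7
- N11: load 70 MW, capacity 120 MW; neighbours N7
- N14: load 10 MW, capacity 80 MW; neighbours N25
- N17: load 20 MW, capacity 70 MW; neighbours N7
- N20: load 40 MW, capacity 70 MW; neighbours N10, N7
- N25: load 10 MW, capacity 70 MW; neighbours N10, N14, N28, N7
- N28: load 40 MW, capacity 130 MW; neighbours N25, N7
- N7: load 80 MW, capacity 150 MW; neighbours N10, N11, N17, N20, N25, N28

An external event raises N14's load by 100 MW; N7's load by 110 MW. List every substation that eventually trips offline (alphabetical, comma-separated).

N10, N14, N20, N25, N28, N7

Round 1 — N14 at 110 > 80; N7 at 190 > 150. N14, N7 trip offline.
  N14 sheds 110 MW to N25: 110 each.
    N25: 10+110 = 120 > 70
  N7 sheds 190 MW to N10, N11, N17, N20, N25, N28: 31 each (4 lost).
    N10: 10+31 = 41 ≤ 90
    N11: 70+31 = 101 ≤ 120
    N17: 20+31 = 51 ≤ 70
    N20: 40+31 = 71 > 70
    N25: 120+31 = 151 > 70
    N28: 40+31 = 71 ≤ 130
Round 2 — N20, N25 trip offline.
  N20 sheds 71 MW to N10: 71 each.
    N10: 41+71 = 112 > 90
  N25 sheds 151 MW to N10, N28: 75 each (1 lost).
    N10: 112+75 = 187 > 90
    N28: 71+75 = 146 > 130
Round 3 — N10, N28 trip offline.
  N10 sheds 187 MW: no online neighbours, lost.
  N28 sheds 146 MW: no online neighbours, lost.
No further trips.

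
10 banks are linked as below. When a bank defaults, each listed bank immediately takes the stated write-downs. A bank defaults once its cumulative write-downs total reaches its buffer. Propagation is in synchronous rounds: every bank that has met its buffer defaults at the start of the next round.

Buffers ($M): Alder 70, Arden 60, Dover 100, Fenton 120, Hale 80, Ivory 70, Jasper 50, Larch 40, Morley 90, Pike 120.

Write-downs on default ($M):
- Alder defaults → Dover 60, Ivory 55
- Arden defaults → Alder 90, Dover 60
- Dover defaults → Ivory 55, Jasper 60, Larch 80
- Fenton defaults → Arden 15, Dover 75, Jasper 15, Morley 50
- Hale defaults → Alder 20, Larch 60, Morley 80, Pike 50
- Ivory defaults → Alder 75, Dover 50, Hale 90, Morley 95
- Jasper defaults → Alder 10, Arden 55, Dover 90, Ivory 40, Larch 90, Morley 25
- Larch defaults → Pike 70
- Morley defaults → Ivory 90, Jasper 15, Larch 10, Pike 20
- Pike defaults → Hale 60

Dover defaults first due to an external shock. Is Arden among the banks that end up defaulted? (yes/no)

Round 1 — Dover defaults (initial).
  Ivory: +55 → 55 < 70
  Jasper: +60 → 60 ≥ 50
  Larch: +80 → 80 ≥ 40
Round 2 — Jasper, Larch default.
  Alder: +10 → 10 < 70
  Arden: +55 → 55 < 60
  Ivory: +40 → 95 ≥ 70
  Morley: +25 → 25 < 90
  Pike: +70 → 70 < 120
Round 3 — Ivory defaults.
  Alder: +75 → 85 ≥ 70
  Hale: +90 → 90 ≥ 80
  Morley: +95 → 120 ≥ 90
Round 4 — Alder, Hale, Morley default.
  Pike: +50+20 → 140 ≥ 120
Round 5 — Pike defaults.
No further defaults.

no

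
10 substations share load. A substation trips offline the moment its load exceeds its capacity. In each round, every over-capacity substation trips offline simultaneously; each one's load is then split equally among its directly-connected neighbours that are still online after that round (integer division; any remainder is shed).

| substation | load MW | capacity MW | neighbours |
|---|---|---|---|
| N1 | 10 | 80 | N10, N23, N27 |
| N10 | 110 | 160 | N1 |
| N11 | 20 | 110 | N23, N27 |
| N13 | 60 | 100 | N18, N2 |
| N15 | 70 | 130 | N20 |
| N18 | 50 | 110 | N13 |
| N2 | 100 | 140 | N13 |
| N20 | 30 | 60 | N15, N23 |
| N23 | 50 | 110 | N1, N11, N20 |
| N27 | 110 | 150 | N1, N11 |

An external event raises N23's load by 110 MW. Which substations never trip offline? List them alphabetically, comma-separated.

Round 1 — N23 at 160 > 110. N23 trips offline.
  N23 sheds 160 MW to N1, N11, N20: 53 each (1 lost).
    N1: 10+53 = 63 ≤ 80
    N11: 20+53 = 73 ≤ 110
    N20: 30+53 = 83 > 60
Round 2 — N20 trips offline.
  N20 sheds 83 MW to N15: 83 each.
    N15: 70+83 = 153 > 130
Round 3 — N15 trips offline.
  N15 sheds 153 MW: no online neighbours, lost.
No further trips.

N1, N10, N11, N13, N18, N2, N27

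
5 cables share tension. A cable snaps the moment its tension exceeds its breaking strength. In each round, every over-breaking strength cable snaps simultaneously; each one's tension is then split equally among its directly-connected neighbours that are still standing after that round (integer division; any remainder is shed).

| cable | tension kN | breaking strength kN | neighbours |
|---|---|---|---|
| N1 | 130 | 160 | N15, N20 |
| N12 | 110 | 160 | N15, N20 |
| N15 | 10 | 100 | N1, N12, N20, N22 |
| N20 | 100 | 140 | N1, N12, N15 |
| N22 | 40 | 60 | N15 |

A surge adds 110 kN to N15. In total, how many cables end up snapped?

2

Round 1 — N15 at 120 > 100. N15 snaps.
  N15 sheds 120 kN to N1, N12, N20, N22: 30 each.
    N1: 130+30 = 160 ≤ 160
    N12: 110+30 = 140 ≤ 160
    N20: 100+30 = 130 ≤ 140
    N22: 40+30 = 70 > 60
Round 2 — N22 snaps.
  N22 sheds 70 kN: no online neighbours, lost.
No further breaks.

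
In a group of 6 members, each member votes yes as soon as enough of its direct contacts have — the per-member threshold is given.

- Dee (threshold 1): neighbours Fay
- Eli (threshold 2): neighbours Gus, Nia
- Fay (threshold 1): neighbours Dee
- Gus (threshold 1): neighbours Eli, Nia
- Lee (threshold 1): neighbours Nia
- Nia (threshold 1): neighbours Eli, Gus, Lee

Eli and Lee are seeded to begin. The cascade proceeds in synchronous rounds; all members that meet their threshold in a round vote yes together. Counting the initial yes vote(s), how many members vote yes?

4

Round 1 — Eli, Lee vote yes (initial).
Round 2 — checking thresholds:
  Gus: 1 of 2 neighbours ≥ 1, votes yes.
  Nia: 2 of 3 neighbours ≥ 1, votes yes.
Round 3 — no new yes votes; cascade stops.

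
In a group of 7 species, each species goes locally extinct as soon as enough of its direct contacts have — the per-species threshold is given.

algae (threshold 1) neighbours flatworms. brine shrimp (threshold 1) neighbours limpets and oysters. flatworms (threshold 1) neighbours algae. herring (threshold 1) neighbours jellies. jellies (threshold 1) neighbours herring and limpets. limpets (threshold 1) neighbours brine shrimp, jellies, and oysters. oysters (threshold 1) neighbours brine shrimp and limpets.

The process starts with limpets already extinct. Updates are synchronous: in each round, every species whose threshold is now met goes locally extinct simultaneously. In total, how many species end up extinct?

5

Round 1 — limpets goes locally extinct (initial).
Round 2 — checking thresholds:
  brine shrimp: 1 of 2 neighbours ≥ 1, goes locally extinct.
  jellies: 1 of 2 neighbours ≥ 1, goes locally extinct.
  oysters: 1 of 2 neighbours ≥ 1, goes locally extinct.
Round 3 — checking thresholds:
  herring: 1 of 1 neighbours ≥ 1, goes locally extinct.
Round 4 — no new extinctions; cascade stops.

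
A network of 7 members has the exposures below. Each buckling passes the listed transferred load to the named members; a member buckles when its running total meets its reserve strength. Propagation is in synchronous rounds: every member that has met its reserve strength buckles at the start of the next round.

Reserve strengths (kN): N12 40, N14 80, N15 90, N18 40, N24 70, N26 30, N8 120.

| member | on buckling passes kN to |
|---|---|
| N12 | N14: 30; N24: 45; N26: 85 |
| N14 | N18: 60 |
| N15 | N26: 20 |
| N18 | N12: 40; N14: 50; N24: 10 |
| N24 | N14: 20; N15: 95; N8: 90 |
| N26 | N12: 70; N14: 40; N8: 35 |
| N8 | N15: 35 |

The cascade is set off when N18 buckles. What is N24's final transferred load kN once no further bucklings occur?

Round 1 — N18 buckles (initial).
  N12: +40 → 40 ≥ 40
  N14: +50 → 50 < 80
  N24: +10 → 10 < 70
Round 2 — N12 buckles.
  N14: +30 → 80 ≥ 80
  N24: +45 → 55 < 70
  N26: +85 → 85 ≥ 30
Round 3 — N14, N26 buckle.
  N8: +35 → 35 < 120
No further bucklings.

55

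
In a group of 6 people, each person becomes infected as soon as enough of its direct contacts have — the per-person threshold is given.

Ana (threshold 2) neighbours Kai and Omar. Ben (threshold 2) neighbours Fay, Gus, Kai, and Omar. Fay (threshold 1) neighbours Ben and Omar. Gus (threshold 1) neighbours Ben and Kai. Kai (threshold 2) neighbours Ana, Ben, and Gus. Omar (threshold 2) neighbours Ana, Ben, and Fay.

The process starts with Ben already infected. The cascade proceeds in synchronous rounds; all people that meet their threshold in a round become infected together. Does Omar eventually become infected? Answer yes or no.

Round 1 — Ben becomes infected (initial).
Round 2 — checking thresholds:
  Fay: 1 of 2 neighbours ≥ 1, becomes infected.
  Gus: 1 of 2 neighbours ≥ 1, becomes infected.
  Kai: 1 of 3 neighbours < 2, not yet.
  Omar: 1 of 3 neighbours < 2, not yet.
Round 3 — checking thresholds:
  Kai: 2 of 3 neighbours ≥ 2, becomes infected.
  Omar: 2 of 3 neighbours ≥ 2, becomes infected.
Round 4 — checking thresholds:
  Ana: 2 of 2 neighbours ≥ 2, becomes infected.
Round 5 — no new infections; cascade stops.

yes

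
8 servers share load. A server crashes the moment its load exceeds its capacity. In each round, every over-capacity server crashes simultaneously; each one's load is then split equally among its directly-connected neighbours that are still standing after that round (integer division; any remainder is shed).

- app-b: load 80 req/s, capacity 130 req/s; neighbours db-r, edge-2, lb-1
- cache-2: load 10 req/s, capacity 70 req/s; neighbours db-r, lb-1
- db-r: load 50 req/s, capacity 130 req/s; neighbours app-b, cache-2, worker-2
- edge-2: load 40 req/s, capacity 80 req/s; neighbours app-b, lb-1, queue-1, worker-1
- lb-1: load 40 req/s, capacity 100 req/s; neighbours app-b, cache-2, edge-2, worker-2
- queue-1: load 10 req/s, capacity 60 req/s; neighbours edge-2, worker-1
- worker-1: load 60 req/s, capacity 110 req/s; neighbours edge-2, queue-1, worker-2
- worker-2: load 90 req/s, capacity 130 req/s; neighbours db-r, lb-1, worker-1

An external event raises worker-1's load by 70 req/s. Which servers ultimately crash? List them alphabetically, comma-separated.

app-b, cache-2, db-r, edge-2, lb-1, queue-1, worker-1, worker-2

Round 1 — worker-1 at 130 > 110. worker-1 crashes.
  worker-1 sheds 130 req/s to edge-2, queue-1, worker-2: 43 each (1 lost).
    edge-2: 40+43 = 83 > 80
    queue-1: 10+43 = 53 ≤ 60
    worker-2: 90+43 = 133 > 130
Round 2 — edge-2, worker-2 crash.
  edge-2 sheds 83 req/s to app-b, lb-1, queue-1: 27 each (2 lost).
    app-b: 80+27 = 107 ≤ 130
    lb-1: 40+27 = 67 ≤ 100
    queue-1: 53+27 = 80 > 60
  worker-2 sheds 133 req/s to db-r, lb-1: 66 each (1 lost).
    db-r: 50+66 = 116 ≤ 130
    lb-1: 67+66 = 133 > 100
Round 3 — lb-1, queue-1 crash.
  lb-1 sheds 133 req/s to app-b, cache-2: 66 each (1 lost).
    app-b: 107+66 = 173 > 130
    cache-2: 10+66 = 76 > 70
  queue-1 sheds 80 req/s: no online neighbours, lost.
Round 4 — app-b, cache-2 crash.
  app-b sheds 173 req/s to db-r: 173 each.
    db-r: 116+173 = 289 > 130
  cache-2 sheds 76 req/s to db-r: 76 each.
    db-r: 289+76 = 365 > 130
Round 5 — db-r crashes.
  db-r sheds 365 req/s: no online neighbours, lost.
No further crashes.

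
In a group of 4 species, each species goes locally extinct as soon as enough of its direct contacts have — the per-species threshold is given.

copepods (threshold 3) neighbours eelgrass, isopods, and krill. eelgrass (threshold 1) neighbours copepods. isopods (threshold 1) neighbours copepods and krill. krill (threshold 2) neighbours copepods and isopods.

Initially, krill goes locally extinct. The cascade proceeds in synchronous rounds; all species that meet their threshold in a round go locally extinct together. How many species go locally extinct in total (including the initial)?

Round 1 — krill goes locally extinct (initial).
Round 2 — checking thresholds:
  copepods: 1 of 3 neighbours < 3, holds.
  isopods: 1 of 2 neighbours ≥ 1, goes locally extinct.
Round 3 — no new extinctions; cascade stops.

2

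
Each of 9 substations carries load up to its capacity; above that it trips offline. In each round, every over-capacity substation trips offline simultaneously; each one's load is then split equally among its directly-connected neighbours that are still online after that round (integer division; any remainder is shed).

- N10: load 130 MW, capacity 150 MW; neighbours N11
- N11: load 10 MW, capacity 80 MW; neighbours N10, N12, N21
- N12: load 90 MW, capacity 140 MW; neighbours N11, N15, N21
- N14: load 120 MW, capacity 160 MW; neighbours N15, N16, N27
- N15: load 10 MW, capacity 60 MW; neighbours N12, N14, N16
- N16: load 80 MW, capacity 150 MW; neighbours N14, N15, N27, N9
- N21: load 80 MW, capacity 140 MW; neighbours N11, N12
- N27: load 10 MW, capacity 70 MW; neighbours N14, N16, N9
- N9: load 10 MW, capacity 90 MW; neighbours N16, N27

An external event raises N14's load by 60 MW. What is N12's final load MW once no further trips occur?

125

Round 1 — N14 at 180 > 160. N14 trips offline.
  N14 sheds 180 MW to N15, N16, N27: 60 each.
    N15: 10+60 = 70 > 60
    N16: 80+60 = 140 ≤ 150
    N27: 10+60 = 70 ≤ 70
Round 2 — N15 trips offline.
  N15 sheds 70 MW to N12, N16: 35 each.
    N12: 90+35 = 125 ≤ 140
    N16: 140+35 = 175 > 150
Round 3 — N16 trips offline.
  N16 sheds 175 MW to N27, N9: 87 each (1 lost).
    N27: 70+87 = 157 > 70
    N9: 10+87 = 97 > 90
Round 4 — N27, N9 trip offline.
  N27 sheds 157 MW: no online neighbours, lost.
  N9 sheds 97 MW: no online neighbours, lost.
No further trips.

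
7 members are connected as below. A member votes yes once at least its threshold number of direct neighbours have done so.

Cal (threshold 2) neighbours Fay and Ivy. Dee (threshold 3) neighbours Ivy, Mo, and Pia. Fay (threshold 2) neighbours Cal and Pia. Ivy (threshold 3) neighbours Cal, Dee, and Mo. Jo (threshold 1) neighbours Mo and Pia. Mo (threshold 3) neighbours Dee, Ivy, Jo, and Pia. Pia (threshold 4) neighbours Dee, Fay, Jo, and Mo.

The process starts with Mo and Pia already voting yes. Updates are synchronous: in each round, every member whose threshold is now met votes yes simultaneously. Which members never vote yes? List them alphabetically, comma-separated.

Round 1 — Mo, Pia vote yes (initial).
Round 2 — checking thresholds:
  Dee: 2 of 3 neighbours < 3, not yet.
  Fay: 1 of 2 neighbours < 2, not yet.
  Ivy: 1 of 3 neighbours < 3, not yet.
  Jo: 2 of 2 neighbours ≥ 1, votes yes.
Round 3 — no new yes votes; cascade stops.

Cal, Dee, Fay, Ivy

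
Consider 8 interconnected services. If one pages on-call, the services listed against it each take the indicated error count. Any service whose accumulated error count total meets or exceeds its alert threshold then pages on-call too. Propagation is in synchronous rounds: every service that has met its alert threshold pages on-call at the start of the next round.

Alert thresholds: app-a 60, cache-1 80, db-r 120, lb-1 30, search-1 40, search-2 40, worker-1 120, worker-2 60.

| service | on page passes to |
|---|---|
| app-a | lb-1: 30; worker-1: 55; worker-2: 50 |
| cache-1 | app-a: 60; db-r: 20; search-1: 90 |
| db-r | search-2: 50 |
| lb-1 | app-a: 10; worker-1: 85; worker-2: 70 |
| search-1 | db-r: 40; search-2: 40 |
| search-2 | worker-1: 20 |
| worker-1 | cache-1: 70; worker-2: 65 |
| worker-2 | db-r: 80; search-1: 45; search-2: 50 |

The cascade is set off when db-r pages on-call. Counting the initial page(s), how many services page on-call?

2

Round 1 — db-r pages on-call (initial).
  search-2: +50 → 50 ≥ 40
Round 2 — search-2 pages on-call.
  worker-1: +20 → 20 < 120
No further pages.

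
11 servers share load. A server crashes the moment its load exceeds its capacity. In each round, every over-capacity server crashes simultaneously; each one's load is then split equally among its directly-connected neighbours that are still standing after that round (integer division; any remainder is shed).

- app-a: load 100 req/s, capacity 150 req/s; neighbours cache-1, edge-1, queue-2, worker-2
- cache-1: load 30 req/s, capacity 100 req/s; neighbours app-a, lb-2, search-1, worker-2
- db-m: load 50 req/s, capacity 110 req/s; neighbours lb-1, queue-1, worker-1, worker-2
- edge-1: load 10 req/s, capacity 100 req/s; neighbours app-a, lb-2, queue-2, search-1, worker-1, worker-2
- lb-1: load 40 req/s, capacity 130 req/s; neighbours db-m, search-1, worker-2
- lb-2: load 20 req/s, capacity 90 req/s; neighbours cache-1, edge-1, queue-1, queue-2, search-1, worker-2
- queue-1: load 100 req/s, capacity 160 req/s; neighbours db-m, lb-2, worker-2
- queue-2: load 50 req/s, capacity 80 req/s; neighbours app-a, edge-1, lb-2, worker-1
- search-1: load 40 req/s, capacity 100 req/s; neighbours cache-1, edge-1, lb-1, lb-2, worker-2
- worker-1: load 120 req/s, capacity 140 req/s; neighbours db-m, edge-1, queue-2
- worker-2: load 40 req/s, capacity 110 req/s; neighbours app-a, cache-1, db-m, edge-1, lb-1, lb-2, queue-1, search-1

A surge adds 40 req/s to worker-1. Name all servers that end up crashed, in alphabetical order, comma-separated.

queue-2, worker-1

Round 1 — worker-1 at 160 > 140. worker-1 crashes.
  worker-1 sheds 160 req/s to db-m, edge-1, queue-2: 53 each (1 lost).
    db-m: 50+53 = 103 ≤ 110
    edge-1: 10+53 = 63 ≤ 100
    queue-2: 50+53 = 103 > 80
Round 2 — queue-2 crashes.
  queue-2 sheds 103 req/s to app-a, edge-1, lb-2: 34 each (1 lost).
    app-a: 100+34 = 134 ≤ 150
    edge-1: 63+34 = 97 ≤ 100
    lb-2: 20+34 = 54 ≤ 90
No further crashes.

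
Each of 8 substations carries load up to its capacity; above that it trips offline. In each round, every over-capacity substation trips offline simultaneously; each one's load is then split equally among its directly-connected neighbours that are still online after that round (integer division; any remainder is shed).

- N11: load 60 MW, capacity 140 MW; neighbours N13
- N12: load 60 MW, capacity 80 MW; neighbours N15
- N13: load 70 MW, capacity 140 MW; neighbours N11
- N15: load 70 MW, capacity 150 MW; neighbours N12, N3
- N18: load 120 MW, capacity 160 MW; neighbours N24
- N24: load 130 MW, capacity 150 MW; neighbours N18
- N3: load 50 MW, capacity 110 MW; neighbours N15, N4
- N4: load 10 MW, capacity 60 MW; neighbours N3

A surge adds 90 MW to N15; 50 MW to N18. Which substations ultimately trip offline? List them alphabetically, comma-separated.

Round 1 — N15 at 160 > 150; N18 at 170 > 160. N15, N18 trip offline.
  N15 sheds 160 MW to N12, N3: 80 each.
    N12: 60+80 = 140 > 80
    N3: 50+80 = 130 > 110
  N18 sheds 170 MW to N24: 170 each.
    N24: 130+170 = 300 > 150
Round 2 — N12, N24, N3 trip offline.
  N12 sheds 140 MW: no online neighbours, lost.
  N24 sheds 300 MW: no online neighbours, lost.
  N3 sheds 130 MW to N4: 130 each.
    N4: 10+130 = 140 > 60
Round 3 — N4 trips offline.
  N4 sheds 140 MW: no online neighbours, lost.
No further trips.

N12, N15, N18, N24, N3, N4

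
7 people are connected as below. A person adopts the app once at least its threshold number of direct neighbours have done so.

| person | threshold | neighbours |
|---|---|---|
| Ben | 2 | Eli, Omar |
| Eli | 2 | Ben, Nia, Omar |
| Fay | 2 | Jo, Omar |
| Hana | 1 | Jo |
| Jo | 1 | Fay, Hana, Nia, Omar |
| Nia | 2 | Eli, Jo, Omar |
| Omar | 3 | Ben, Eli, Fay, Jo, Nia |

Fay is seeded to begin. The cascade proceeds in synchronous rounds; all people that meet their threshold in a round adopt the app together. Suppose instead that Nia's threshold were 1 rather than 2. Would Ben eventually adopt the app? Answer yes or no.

With Nia's threshold at 1:
Round 1 — Fay adopts the app (initial).
Round 2 — checking thresholds:
  Jo: 1 of 4 neighbours ≥ 1, adopts the app.
  Omar: 1 of 5 neighbours < 3, holds.
Round 3 — checking thresholds:
  Hana: 1 of 1 neighbours ≥ 1, adopts the app.
  Nia: 1 of 3 neighbours ≥ 1, adopts the app.
  Omar: 2 of 5 neighbours < 3, holds.
Round 4 — checking thresholds:
  Eli: 1 of 3 neighbours < 2, holds.
  Omar: 3 of 5 neighbours ≥ 3, adopts the app.
Round 5 — checking thresholds:
  Ben: 1 of 2 neighbours < 2, holds.
  Eli: 2 of 3 neighbours ≥ 2, adopts the app.
Round 6 — checking thresholds:
  Ben: 2 of 2 neighbours ≥ 2, adopts the app.
Round 7 — no new adoptions; cascade stops.

yes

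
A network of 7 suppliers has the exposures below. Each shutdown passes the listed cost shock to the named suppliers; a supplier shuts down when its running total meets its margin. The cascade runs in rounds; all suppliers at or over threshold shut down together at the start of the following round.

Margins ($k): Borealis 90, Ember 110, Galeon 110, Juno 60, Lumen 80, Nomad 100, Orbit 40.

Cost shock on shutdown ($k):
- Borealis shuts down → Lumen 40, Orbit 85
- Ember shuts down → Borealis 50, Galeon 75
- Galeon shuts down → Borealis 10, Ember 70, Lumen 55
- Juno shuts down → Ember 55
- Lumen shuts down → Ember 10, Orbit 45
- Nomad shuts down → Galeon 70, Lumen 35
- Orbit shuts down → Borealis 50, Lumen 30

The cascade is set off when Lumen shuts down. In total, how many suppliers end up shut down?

2

Round 1 — Lumen shuts down (initial).
  Ember: +10 → 10 < 110
  Orbit: +45 → 45 ≥ 40
Round 2 — Orbit shuts down.
  Borealis: +50 → 50 < 90
No further shutdowns.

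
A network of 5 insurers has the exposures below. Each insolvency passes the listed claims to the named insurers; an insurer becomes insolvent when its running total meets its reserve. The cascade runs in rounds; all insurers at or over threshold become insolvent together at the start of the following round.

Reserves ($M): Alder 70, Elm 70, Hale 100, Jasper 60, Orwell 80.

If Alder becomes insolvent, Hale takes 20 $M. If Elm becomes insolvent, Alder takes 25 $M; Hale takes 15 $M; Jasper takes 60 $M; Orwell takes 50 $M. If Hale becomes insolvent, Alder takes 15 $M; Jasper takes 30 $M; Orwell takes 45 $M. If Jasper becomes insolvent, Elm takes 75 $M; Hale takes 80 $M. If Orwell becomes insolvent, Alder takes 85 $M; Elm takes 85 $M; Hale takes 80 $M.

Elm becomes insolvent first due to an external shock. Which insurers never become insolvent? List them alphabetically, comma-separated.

Alder, Hale, Orwell

Round 1 — Elm becomes insolvent (initial).
  Alder: +25 → 25 < 70
  Hale: +15 → 15 < 100
  Jasper: +60 → 60 ≥ 60
  Orwell: +50 → 50 < 80
Round 2 — Jasper becomes insolvent.
  Hale: +80 → 95 < 100
No further insolvencies.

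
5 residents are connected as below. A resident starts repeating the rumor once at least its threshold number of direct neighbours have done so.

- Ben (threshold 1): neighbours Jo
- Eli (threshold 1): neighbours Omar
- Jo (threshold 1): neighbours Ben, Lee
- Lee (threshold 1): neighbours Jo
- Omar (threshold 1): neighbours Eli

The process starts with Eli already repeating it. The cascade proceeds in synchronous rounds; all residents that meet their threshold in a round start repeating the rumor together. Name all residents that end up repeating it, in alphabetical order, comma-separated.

Round 1 — Eli starts repeating the rumor (initial).
Round 2 — checking thresholds:
  Omar: 1 of 1 neighbours ≥ 1, starts repeating the rumor.
Round 3 — no new spreads; cascade stops.

Eli, Omar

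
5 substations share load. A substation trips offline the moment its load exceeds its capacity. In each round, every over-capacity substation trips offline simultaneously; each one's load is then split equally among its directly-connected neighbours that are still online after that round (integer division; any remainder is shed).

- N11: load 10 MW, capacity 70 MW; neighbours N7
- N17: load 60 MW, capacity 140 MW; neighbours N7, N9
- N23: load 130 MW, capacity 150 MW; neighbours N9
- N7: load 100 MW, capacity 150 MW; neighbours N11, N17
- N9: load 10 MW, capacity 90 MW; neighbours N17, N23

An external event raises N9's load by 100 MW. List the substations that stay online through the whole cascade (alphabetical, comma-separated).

Round 1 — N9 at 110 > 90. N9 trips offline.
  N9 sheds 110 MW to N17, N23: 55 each.
    N17: 60+55 = 115 ≤ 140
    N23: 130+55 = 185 > 150
Round 2 — N23 trips offline.
  N23 sheds 185 MW: no online neighbours, lost.
No further trips.

N11, N17, N7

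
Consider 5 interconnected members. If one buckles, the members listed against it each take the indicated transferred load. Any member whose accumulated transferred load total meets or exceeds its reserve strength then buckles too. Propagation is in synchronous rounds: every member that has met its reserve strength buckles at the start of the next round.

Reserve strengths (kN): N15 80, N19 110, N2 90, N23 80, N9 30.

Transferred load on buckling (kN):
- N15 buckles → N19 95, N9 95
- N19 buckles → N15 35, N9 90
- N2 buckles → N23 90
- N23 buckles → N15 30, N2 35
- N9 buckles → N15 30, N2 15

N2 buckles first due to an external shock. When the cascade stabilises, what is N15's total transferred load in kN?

30

Round 1 — N2 buckles (initial).
  N23: +90 → 90 ≥ 80
Round 2 — N23 buckles.
  N15: +30 → 30 < 80
No further bucklings.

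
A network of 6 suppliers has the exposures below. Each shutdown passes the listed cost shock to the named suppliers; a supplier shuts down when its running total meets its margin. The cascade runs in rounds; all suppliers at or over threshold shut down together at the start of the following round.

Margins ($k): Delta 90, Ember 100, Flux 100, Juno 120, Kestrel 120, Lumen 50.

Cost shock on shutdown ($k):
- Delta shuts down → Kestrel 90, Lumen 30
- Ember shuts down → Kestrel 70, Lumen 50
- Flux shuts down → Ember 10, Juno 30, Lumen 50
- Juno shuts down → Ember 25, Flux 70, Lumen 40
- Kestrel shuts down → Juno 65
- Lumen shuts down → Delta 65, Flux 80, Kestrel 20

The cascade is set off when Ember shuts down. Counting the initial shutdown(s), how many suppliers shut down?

2

Round 1 — Ember shuts down (initial).
  Kestrel: +70 → 70 < 120
  Lumen: +50 → 50 ≥ 50
Round 2 — Lumen shuts down.
  Delta: +65 → 65 < 90
  Flux: +80 → 80 < 100
  Kestrel: +20 → 90 < 120
No further shutdowns.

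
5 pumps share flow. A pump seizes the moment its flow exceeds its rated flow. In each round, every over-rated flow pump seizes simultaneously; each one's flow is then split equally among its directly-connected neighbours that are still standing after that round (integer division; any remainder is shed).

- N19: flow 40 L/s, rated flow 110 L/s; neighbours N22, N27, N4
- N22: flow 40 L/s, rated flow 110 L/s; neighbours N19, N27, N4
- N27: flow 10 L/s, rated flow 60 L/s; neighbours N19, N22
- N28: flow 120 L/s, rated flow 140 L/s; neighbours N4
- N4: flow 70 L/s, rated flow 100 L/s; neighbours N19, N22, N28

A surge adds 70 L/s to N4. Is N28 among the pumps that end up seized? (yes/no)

yes

Round 1 — N4 at 140 > 100. N4 seizes.
  N4 sheds 140 L/s to N19, N22, N28: 46 each (2 lost).
    N19: 40+46 = 86 ≤ 110
    N22: 40+46 = 86 ≤ 110
    N28: 120+46 = 166 > 140
Round 2 — N28 seizes.
  N28 sheds 166 L/s: no online neighbours, lost.
No further seizures.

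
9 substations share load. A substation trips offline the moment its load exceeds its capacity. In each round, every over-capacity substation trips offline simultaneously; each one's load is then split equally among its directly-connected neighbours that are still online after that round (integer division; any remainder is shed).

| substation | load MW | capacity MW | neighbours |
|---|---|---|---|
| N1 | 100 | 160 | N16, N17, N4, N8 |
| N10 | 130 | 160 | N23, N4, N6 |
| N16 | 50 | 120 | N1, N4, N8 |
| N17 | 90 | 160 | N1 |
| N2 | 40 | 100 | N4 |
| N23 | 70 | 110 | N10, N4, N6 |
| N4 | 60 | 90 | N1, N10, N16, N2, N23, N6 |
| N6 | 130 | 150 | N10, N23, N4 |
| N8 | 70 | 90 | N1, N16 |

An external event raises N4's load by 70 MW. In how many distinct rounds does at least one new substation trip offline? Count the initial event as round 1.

3

Round 1 — N4 at 130 > 90. N4 trips offline.
  N4 sheds 130 MW to N1, N10, N16, N2, N23, N6: 21 each (4 lost).
    N1: 100+21 = 121 ≤ 160
    N10: 130+21 = 151 ≤ 160
    N16: 50+21 = 71 ≤ 120
    N2: 40+21 = 61 ≤ 100
    N23: 70+21 = 91 ≤ 110
    N6: 130+21 = 151 > 150
Round 2 — N6 trips offline.
  N6 sheds 151 MW to N10, N23: 75 each (1 lost).
    N10: 151+75 = 226 > 160
    N23: 91+75 = 166 > 110
Round 3 — N10, N23 trip offline.
  N10 sheds 226 MW: no online neighbours, lost.
  N23 sheds 166 MW: no online neighbours, lost.
No further trips.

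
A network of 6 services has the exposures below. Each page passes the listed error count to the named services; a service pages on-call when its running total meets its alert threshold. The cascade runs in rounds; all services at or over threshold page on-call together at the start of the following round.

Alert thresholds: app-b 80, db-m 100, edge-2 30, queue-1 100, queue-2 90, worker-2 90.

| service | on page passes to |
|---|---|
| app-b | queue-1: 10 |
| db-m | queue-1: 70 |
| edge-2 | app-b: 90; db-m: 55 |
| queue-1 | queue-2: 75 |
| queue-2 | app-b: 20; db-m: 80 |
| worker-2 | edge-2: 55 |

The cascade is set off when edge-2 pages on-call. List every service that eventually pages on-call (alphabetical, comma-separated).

Round 1 — edge-2 pages on-call (initial).
  app-b: +90 → 90 ≥ 80
  db-m: +55 → 55 < 100
Round 2 — app-b pages on-call.
  queue-1: +10 → 10 < 100
No further pages.

app-b, edge-2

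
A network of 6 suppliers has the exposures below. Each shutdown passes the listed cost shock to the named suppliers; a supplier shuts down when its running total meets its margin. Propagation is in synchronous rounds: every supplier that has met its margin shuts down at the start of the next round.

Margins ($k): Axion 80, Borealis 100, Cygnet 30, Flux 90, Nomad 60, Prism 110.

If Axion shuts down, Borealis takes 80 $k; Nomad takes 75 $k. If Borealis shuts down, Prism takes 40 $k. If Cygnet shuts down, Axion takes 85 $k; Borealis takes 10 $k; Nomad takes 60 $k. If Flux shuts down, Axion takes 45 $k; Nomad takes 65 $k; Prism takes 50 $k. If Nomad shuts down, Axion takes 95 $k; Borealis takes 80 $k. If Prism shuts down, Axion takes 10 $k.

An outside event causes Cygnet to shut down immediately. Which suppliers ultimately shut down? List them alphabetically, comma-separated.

Round 1 — Cygnet shuts down (initial).
  Axion: +85 → 85 ≥ 80
  Borealis: +10 → 10 < 100
  Nomad: +60 → 60 ≥ 60
Round 2 — Axion, Nomad shut down.
  Borealis: +80+80 → 170 ≥ 100
Round 3 — Borealis shuts down.
  Prism: +40 → 40 < 110
No further shutdowns.

Axion, Borealis, Cygnet, Nomad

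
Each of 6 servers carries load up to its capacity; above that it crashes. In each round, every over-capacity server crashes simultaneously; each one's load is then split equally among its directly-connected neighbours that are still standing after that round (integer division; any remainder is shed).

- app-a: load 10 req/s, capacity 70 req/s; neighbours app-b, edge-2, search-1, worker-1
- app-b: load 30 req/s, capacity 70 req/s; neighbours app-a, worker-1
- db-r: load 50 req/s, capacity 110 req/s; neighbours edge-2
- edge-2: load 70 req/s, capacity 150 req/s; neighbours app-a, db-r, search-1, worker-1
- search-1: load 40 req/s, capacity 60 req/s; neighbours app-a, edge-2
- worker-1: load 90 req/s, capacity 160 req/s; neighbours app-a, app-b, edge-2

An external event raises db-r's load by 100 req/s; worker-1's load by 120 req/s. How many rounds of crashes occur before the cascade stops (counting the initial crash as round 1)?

Round 1 — db-r at 150 > 110; worker-1 at 210 > 160. db-r, worker-1 crash.
  db-r sheds 150 req/s to edge-2: 150 each.
    edge-2: 70+150 = 220 > 150
  worker-1 sheds 210 req/s to app-a, app-b, edge-2: 70 each.
    app-a: 10+70 = 80 > 70
    app-b: 30+70 = 100 > 70
    edge-2: 220+70 = 290 > 150
Round 2 — app-a, app-b, edge-2 crash.
  app-a sheds 80 req/s to search-1: 80 each.
    search-1: 40+80 = 120 > 60
  app-b sheds 100 req/s: no online neighbours, lost.
  edge-2 sheds 290 req/s to search-1: 290 each.
    search-1: 120+290 = 410 > 60
Round 3 — search-1 crashes.
  search-1 sheds 410 req/s: no online neighbours, lost.
No further crashes.

3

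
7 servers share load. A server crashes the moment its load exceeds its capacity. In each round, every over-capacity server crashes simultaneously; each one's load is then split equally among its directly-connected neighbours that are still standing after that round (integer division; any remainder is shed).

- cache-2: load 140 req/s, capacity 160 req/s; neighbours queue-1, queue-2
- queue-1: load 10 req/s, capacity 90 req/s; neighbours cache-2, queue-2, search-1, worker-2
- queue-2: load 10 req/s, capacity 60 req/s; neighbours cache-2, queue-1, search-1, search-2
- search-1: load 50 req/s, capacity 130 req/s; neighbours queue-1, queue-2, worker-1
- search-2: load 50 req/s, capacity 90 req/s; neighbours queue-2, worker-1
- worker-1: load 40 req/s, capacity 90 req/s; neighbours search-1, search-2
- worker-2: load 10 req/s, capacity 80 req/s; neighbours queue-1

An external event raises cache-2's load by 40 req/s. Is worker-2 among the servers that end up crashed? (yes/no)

Round 1 — cache-2 at 180 > 160. cache-2 crashes.
  cache-2 sheds 180 req/s to queue-1, queue-2: 90 each.
    queue-1: 10+90 = 100 > 90
    queue-2: 10+90 = 100 > 60
Round 2 — queue-1, queue-2 crash.
  queue-1 sheds 100 req/s to search-1, worker-2: 50 each.
    search-1: 50+50 = 100 ≤ 130
    worker-2: 10+50 = 60 ≤ 80
  queue-2 sheds 100 req/s to search-1, search-2: 50 each.
    search-1: 100+50 = 150 > 130
    search-2: 50+50 = 100 > 90
Round 3 — search-1, search-2 crash.
  search-1 sheds 150 req/s to worker-1: 150 each.
    worker-1: 40+150 = 190 > 90
  search-2 sheds 100 req/s to worker-1: 100 each.
    worker-1: 190+100 = 290 > 90
Round 4 — worker-1 crashes.
  worker-1 sheds 290 req/s: no online neighbours, lost.
No further crashes.

no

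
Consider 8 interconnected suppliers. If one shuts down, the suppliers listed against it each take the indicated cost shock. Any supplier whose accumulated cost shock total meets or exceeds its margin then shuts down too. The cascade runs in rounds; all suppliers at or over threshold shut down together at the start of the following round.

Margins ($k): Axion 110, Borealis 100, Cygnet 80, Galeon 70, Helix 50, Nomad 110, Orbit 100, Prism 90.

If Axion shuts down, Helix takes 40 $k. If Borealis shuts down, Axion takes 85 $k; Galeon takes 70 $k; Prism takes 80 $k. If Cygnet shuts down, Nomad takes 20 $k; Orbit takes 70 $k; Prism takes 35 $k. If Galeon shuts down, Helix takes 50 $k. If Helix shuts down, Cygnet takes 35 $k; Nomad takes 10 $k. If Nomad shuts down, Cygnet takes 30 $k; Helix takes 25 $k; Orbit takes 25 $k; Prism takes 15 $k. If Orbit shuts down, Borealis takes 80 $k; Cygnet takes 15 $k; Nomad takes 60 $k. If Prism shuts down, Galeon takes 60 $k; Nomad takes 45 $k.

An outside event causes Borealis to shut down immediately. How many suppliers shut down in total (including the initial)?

Round 1 — Borealis shuts down (initial).
  Axion: +85 → 85 < 110
  Galeon: +70 → 70 ≥ 70
  Prism: +80 → 80 < 90
Round 2 — Galeon shuts down.
  Helix: +50 → 50 ≥ 50
Round 3 — Helix shuts down.
  Cygnet: +35 → 35 < 80
  Nomad: +10 → 10 < 110
No further shutdowns.

3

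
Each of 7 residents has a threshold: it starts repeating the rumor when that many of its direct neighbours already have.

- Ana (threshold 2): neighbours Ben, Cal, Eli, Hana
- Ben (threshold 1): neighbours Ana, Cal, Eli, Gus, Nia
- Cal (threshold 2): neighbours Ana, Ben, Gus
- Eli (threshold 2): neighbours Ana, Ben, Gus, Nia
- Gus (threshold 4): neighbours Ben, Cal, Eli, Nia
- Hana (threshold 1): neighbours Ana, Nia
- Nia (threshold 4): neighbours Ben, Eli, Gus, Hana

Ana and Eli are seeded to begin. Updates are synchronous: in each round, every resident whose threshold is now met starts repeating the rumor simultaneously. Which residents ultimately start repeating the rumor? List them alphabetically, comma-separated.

Ana, Ben, Cal, Eli, Hana

Round 1 — Ana, Eli start repeating the rumor (initial).
Round 2 — checking thresholds:
  Ben: 2 of 5 neighbours ≥ 1, starts repeating the rumor.
  Cal: 1 of 3 neighbours < 2, not yet.
  Gus: 1 of 4 neighbours < 4, not yet.
  Hana: 1 of 2 neighbours ≥ 1, starts repeating the rumor.
  Nia: 1 of 4 neighbours < 4, not yet.
Round 3 — checking thresholds:
  Cal: 2 of 3 neighbours ≥ 2, starts repeating the rumor.
  Gus: 2 of 4 neighbours < 4, not yet.
  Nia: 3 of 4 neighbours < 4, not yet.
Round 4 — no new spreads; cascade stops.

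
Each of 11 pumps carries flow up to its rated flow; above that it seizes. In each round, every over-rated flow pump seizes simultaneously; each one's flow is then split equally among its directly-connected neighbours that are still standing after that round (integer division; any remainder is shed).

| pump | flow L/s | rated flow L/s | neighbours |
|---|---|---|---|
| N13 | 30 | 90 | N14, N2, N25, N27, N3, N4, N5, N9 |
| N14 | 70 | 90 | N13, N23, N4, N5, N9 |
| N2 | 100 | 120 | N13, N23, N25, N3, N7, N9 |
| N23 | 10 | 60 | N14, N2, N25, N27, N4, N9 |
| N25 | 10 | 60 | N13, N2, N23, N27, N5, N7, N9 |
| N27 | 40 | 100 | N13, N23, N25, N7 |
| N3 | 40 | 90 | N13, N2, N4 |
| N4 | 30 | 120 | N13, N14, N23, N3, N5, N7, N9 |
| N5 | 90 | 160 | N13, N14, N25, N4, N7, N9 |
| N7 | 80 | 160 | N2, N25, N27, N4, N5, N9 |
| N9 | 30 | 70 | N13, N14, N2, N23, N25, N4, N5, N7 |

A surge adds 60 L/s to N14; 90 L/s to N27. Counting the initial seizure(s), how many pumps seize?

Round 1 — N14 at 130 > 90; N27 at 130 > 100. N14, N27 seize.
  N14 sheds 130 L/s to N13, N23, N4, N5, N9: 26 each.
    N13: 30+26 = 56 ≤ 90
    N23: 10+26 = 36 ≤ 60
    N4: 30+26 = 56 ≤ 120
    N5: 90+26 = 116 ≤ 160
    N9: 30+26 = 56 ≤ 70
  N27 sheds 130 L/s to N13, N23, N25, N7: 32 each (2 lost).
    N13: 56+32 = 88 ≤ 90
    N23: 36+32 = 68 > 60
    N25: 10+32 = 42 ≤ 60
    N7: 80+32 = 112 ≤ 160
Round 2 — N23 seizes.
  N23 sheds 68 L/s to N2, N25, N4, N9: 17 each.
    N2: 100+17 = 117 ≤ 120
    N25: 42+17 = 59 ≤ 60
    N4: 56+17 = 73 ≤ 120
    N9: 56+17 = 73 > 70
Round 3 — N9 seizes.
  N9 sheds 73 L/s to N13, N2, N25, N4, N5, N7: 12 each (1 lost).
    N13: 88+12 = 100 > 90
    N2: 117+12 = 129 > 120
    N25: 59+12 = 71 > 60
    N4: 73+12 = 85 ≤ 120
    N5: 116+12 = 128 ≤ 160
    N7: 112+12 = 124 ≤ 160
Round 4 — N13, N2, N25 seize.
  N13 sheds 100 L/s to N3, N4, N5: 33 each (1 lost).
    N3: 40+33 = 73 ≤ 90
    N4: 85+33 = 118 ≤ 120
    N5: 128+33 = 161 > 160
  N2 sheds 129 L/s to N3, N7: 64 each (1 lost).
    N3: 73+64 = 137 > 90
    N7: 124+64 = 188 > 160
  N25 sheds 71 L/s to N5, N7: 35 each (1 lost).
    N5: 161+35 = 196 > 160
    N7: 188+35 = 223 > 160
Round 5 — N3, N5, N7 seize.
  N3 sheds 137 L/s to N4: 137 each.
    N4: 118+137 = 255 > 120
  N5 sheds 196 L/s to N4: 196 each.
    N4: 255+196 = 451 > 120
  N7 sheds 223 L/s to N4: 223 each.
    N4: 451+223 = 674 > 120
Round 6 — N4 seizes.
  N4 sheds 674 L/s: no online neighbours, lost.
No further seizures.

11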